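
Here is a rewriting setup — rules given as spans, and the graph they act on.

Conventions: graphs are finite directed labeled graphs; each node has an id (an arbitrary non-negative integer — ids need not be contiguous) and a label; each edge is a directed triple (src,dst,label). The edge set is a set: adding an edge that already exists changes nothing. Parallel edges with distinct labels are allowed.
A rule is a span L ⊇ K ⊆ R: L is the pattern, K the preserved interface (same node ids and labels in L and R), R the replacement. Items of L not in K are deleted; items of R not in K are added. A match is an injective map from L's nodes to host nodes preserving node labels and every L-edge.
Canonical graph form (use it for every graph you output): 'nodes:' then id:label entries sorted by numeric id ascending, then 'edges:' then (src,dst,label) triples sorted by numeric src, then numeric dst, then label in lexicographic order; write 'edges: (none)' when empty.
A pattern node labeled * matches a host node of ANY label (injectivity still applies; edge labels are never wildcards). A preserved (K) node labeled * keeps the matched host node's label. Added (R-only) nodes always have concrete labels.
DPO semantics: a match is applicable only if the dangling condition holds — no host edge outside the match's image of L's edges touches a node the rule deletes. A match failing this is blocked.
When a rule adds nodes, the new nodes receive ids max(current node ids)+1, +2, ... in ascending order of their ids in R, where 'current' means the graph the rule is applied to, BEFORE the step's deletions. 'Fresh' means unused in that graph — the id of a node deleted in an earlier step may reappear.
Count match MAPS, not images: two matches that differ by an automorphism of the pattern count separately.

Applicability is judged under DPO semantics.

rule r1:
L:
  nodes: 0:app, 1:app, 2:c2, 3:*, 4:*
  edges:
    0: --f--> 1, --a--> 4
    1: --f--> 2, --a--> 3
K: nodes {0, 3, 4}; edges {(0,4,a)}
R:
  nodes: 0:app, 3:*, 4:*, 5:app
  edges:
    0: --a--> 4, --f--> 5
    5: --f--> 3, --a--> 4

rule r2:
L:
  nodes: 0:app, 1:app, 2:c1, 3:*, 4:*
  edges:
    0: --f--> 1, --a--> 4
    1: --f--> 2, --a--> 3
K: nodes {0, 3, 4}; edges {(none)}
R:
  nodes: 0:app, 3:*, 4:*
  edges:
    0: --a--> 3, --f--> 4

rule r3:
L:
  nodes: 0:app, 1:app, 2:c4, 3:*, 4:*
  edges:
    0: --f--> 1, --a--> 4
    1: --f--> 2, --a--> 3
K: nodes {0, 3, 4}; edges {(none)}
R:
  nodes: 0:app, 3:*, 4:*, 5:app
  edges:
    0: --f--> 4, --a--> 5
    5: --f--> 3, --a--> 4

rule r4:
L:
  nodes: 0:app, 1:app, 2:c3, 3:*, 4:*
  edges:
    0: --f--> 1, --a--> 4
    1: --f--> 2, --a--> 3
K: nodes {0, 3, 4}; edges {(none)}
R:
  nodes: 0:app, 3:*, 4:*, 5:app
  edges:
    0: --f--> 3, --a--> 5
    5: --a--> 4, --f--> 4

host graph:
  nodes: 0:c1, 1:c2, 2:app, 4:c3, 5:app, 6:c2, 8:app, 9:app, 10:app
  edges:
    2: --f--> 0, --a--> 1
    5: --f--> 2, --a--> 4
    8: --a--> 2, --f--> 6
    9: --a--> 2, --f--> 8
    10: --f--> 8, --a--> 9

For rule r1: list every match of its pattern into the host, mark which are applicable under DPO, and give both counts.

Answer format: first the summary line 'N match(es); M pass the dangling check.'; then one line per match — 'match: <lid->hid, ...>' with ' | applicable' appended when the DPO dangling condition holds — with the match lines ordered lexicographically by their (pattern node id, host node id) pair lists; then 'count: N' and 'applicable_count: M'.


1 match(es); 0 pass the dangling check.
match: 0->10, 1->8, 2->6, 3->2, 4->9
count: 1
applicable_count: 0


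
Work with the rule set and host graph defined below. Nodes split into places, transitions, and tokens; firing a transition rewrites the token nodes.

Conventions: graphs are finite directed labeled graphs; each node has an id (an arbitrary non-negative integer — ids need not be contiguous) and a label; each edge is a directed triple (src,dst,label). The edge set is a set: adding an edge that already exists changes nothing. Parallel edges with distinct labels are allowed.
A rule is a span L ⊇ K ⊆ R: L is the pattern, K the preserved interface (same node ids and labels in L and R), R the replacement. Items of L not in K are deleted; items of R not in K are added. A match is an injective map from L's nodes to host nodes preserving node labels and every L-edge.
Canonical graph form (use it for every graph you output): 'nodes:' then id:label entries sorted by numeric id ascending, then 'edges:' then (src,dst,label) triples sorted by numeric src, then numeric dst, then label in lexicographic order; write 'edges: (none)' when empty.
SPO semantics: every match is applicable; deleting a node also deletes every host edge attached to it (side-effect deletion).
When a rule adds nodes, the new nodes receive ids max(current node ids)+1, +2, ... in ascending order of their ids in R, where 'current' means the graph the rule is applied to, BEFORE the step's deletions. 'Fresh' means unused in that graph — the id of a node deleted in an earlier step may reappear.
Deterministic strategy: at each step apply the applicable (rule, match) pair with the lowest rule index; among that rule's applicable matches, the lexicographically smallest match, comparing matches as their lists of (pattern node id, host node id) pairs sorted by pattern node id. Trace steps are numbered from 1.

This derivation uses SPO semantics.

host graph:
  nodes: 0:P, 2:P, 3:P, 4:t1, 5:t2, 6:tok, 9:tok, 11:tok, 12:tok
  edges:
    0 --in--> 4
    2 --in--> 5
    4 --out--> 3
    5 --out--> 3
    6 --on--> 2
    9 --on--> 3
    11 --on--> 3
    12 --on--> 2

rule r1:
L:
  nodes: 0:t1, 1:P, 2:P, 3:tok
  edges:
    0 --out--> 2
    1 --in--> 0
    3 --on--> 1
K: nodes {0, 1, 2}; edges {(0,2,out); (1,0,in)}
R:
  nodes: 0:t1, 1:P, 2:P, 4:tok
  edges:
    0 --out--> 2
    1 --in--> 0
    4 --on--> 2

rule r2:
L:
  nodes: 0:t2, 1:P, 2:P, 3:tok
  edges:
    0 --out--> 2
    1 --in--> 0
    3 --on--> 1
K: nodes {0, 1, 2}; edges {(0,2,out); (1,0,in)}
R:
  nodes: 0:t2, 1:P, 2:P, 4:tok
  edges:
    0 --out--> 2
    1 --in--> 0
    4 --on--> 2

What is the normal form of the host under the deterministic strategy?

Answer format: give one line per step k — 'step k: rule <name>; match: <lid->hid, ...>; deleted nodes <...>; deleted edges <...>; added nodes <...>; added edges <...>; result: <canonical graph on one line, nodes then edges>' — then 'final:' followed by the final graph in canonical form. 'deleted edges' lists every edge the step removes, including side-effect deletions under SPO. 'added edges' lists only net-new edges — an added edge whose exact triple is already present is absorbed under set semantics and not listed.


step 1: rule r2; match: 0->5, 1->2, 2->3, 3->6; deleted nodes 6; deleted edges (6,2,on); added nodes 13; added edges (13,3,on); result: nodes: 0:P, 2:P, 3:P, 4:t1, 5:t2, 9:tok, 11:tok, 12:tok, 13:tok edges: (0,4,in); (2,5,in); (4,3,out); (5,3,out); (9,3,on); (11,3,on); (12,2,on); (13,3,on)
step 2: rule r2; match: 0->5, 1->2, 2->3, 3->12; deleted nodes 12; deleted edges (12,2,on); added nodes 14; added edges (14,3,on); result: nodes: 0:P, 2:P, 3:P, 4:t1, 5:t2, 9:tok, 11:tok, 13:tok, 14:tok edges: (0,4,in); (2,5,in); (4,3,out); (5,3,out); (9,3,on); (11,3,on); (13,3,on); (14,3,on)
final:
nodes: 0:P, 2:P, 3:P, 4:t1, 5:t2, 9:tok, 11:tok, 13:tok, 14:tok
edges: (0,4,in); (2,5,in); (4,3,out); (5,3,out); (9,3,on); (11,3,on); (13,3,on); (14,3,on)


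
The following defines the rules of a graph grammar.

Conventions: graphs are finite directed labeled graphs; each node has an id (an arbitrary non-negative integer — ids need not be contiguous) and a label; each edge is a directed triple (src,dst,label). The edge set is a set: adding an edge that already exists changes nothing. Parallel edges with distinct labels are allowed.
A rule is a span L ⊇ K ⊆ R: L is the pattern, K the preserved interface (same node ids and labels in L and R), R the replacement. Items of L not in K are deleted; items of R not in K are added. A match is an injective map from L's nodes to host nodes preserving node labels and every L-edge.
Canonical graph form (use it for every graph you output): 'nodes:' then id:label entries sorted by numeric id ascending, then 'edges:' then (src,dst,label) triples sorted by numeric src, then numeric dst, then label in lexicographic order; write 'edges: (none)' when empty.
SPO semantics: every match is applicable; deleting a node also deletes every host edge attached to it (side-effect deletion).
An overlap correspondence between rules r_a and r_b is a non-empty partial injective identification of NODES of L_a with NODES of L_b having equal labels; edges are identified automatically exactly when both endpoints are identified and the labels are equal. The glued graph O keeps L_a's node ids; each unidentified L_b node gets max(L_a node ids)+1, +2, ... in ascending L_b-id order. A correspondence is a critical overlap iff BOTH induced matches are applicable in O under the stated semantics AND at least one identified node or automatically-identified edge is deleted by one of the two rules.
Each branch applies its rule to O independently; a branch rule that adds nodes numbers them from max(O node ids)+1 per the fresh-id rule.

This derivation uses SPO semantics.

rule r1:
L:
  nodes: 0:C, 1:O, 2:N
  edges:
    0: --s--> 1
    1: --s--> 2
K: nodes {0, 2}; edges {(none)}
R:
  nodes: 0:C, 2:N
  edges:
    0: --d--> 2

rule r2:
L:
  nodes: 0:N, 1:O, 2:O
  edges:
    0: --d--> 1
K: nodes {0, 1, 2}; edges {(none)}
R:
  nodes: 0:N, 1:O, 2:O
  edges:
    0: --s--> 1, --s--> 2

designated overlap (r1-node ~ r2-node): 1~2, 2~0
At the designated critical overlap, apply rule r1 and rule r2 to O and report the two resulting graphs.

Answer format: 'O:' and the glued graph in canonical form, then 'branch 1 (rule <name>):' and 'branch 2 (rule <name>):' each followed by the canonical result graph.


O:
nodes: 0:C, 1:O, 2:N, 3:O
edges: (0,1,s); (1,2,s); (2,3,d)
branch 1 (rule r1):
nodes: 0:C, 2:N, 3:O
edges: (0,2,d); (2,3,d)
branch 2 (rule r2):
nodes: 0:C, 1:O, 2:N, 3:O
edges: (0,1,s); (1,2,s); (2,1,s); (2,3,s)


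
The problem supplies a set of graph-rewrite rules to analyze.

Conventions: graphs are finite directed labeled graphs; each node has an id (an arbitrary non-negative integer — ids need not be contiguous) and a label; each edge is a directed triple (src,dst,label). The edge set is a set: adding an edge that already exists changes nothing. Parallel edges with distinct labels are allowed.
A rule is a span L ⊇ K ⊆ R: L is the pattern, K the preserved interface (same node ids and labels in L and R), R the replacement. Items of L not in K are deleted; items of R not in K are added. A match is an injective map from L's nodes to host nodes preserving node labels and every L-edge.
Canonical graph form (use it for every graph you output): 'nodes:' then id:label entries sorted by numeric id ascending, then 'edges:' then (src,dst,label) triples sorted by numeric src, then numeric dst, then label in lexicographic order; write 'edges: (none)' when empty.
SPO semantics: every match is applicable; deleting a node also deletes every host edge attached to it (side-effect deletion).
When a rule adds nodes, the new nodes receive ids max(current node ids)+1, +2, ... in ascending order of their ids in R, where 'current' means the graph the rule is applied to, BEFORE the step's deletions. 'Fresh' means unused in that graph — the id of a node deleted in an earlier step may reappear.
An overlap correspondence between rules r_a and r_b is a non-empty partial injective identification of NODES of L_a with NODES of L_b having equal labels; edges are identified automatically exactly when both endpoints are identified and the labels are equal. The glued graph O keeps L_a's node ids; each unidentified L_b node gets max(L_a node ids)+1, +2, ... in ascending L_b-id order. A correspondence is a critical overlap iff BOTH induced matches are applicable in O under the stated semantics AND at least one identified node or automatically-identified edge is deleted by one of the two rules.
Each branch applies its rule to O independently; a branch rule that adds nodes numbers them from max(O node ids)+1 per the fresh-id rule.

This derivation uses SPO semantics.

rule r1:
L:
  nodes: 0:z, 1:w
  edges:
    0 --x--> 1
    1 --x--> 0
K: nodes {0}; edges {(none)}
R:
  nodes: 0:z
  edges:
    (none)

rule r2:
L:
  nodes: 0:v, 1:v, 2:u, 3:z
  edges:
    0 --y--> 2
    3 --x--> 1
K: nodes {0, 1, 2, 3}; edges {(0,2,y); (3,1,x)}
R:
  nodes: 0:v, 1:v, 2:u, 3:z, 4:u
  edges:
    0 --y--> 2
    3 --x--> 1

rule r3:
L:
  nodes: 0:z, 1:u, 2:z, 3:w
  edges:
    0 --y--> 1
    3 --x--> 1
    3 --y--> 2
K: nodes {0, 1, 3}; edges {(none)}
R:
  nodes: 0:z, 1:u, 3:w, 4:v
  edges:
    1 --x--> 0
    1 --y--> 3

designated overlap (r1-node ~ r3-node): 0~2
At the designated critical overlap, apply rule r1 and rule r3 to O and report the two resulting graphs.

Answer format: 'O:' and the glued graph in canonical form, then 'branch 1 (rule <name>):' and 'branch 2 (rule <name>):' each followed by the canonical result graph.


O:
nodes: 0:z, 1:w, 2:z, 3:u, 4:w
edges: (0,1,x); (1,0,x); (2,3,y); (4,0,y); (4,3,x)
branch 1 (rule r1):
nodes: 0:z, 2:z, 3:u, 4:w
edges: (2,3,y); (4,0,y); (4,3,x)
branch 2 (rule r3):
nodes: 1:w, 2:z, 3:u, 4:w, 5:v
edges: (3,2,x); (3,4,y)


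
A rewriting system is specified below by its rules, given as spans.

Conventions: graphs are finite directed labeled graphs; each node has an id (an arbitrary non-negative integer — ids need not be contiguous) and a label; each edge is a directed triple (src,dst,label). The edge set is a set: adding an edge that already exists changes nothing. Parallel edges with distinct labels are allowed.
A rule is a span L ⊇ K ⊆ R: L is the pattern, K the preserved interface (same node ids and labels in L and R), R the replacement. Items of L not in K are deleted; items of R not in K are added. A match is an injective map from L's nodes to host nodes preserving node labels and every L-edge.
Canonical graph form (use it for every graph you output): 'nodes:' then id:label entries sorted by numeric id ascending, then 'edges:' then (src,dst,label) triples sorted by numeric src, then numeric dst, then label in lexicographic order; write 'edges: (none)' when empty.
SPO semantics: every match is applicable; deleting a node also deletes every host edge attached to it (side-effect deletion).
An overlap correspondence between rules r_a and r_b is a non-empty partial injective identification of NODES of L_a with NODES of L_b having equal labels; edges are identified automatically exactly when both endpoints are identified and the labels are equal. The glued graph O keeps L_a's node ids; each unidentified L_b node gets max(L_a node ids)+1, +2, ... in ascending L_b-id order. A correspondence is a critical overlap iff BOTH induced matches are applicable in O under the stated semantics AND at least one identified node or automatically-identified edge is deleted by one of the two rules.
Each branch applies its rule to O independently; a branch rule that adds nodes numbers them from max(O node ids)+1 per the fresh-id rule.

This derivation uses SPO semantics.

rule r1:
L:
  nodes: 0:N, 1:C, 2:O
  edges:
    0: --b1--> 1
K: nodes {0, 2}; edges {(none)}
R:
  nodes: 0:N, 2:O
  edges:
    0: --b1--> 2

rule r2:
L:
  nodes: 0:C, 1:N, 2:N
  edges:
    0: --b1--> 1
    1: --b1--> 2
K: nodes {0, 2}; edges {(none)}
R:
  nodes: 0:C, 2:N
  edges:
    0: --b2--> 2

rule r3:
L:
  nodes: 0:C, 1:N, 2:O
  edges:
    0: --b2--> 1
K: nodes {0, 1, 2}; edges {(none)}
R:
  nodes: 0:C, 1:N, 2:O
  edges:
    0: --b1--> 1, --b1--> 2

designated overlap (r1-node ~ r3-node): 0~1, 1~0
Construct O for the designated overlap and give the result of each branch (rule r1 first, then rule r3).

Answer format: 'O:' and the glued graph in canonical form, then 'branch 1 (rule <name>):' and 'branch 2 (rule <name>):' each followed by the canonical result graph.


O:
nodes: 0:N, 1:C, 2:O, 3:O
edges: (0,1,b1); (1,0,b2)
branch 1 (rule r1):
nodes: 0:N, 2:O, 3:O
edges: (0,2,b1)
branch 2 (rule r3):
nodes: 0:N, 1:C, 2:O, 3:O
edges: (0,1,b1); (1,0,b1); (1,3,b1)


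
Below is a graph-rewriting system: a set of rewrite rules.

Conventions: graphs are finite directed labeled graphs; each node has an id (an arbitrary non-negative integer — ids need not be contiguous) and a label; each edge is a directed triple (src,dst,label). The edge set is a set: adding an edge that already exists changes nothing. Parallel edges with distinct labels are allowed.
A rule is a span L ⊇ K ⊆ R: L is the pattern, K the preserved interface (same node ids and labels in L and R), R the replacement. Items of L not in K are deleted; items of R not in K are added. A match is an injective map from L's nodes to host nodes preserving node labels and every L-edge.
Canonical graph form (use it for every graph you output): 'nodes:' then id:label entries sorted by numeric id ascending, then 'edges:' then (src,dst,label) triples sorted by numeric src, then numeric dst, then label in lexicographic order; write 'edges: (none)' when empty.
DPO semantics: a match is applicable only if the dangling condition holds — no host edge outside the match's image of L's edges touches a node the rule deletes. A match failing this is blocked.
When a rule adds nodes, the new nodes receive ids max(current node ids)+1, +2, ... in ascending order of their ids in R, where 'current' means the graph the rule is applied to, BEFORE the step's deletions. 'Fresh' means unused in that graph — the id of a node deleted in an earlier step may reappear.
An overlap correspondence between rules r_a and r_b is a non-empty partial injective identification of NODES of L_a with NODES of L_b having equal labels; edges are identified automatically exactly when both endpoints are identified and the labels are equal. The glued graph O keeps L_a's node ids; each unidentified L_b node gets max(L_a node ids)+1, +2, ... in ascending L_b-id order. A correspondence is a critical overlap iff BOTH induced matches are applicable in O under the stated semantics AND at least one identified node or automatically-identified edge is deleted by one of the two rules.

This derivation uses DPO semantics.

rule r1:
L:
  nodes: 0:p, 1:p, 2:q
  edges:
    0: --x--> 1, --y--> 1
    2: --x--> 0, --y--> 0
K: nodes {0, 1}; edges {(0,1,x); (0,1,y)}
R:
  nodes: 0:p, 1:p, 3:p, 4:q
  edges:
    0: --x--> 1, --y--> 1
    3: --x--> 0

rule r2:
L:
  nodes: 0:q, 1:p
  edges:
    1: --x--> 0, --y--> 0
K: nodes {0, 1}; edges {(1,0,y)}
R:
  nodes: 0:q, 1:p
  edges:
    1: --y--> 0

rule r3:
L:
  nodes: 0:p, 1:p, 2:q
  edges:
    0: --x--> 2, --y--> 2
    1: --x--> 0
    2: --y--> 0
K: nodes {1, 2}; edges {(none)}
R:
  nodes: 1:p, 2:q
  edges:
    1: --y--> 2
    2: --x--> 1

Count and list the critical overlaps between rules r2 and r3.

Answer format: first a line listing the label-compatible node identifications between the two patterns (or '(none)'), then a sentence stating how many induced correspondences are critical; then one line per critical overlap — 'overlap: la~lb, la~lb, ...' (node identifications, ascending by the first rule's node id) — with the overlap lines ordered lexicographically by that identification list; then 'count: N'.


label-compatible node identifications between L(r2) and L(r3): 0~2, 1~0, 1~1
1 of the induced correspondences is a critical overlap of r2 and r3.
overlap: 0~2, 1~0
count: 1


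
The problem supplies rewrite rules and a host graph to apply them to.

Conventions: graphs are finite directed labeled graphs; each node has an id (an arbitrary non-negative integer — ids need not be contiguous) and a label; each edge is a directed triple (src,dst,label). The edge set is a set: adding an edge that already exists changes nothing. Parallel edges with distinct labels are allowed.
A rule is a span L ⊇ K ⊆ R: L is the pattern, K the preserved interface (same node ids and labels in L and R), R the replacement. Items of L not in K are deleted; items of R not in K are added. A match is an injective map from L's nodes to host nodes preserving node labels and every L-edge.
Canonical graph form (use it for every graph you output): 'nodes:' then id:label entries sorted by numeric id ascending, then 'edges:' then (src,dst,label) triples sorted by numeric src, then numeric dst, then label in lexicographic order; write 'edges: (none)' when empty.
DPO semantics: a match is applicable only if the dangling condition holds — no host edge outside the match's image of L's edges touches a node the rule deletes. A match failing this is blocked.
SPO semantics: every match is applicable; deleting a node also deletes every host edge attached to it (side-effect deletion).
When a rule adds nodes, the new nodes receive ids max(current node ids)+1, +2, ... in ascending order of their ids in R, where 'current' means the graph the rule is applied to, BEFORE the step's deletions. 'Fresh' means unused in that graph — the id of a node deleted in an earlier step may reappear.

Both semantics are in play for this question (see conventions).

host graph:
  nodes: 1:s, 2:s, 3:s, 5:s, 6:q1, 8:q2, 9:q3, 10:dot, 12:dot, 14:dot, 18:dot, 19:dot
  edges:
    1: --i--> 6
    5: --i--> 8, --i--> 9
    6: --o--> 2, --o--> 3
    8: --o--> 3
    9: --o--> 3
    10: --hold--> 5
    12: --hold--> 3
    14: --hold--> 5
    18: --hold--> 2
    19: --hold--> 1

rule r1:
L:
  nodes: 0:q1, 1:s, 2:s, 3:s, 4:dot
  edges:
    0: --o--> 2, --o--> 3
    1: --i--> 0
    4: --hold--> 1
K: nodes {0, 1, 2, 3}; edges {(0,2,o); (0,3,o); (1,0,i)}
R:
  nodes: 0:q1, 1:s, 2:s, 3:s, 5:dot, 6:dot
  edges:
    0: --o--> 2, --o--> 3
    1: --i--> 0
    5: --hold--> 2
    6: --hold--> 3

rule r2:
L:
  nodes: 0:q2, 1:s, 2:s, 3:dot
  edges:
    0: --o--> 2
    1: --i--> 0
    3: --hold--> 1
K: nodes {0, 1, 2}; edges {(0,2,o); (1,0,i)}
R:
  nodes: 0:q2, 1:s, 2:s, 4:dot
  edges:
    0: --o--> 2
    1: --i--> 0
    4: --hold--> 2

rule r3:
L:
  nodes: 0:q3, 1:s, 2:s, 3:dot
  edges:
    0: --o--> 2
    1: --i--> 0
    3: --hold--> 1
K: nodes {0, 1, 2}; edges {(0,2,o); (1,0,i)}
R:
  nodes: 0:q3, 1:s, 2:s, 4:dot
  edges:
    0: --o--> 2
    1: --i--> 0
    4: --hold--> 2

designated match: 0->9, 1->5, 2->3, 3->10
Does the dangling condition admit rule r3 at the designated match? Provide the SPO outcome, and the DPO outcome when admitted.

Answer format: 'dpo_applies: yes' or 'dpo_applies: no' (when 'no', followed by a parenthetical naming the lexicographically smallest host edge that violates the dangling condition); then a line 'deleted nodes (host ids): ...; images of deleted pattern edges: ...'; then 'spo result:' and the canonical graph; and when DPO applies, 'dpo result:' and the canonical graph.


dpo_applies: yes
deleted nodes (host ids): 10; images of deleted pattern edges: (10,5,hold)
spo result:
nodes: 1:s, 2:s, 3:s, 5:s, 6:q1, 8:q2, 9:q3, 12:dot, 14:dot, 18:dot, 19:dot, 20:dot
edges: (1,6,i); (5,8,i); (5,9,i); (6,2,o); (6,3,o); (8,3,o); (9,3,o); (12,3,hold); (14,5,hold); (18,2,hold); (19,1,hold); (20,3,hold)
dpo result:
nodes: 1:s, 2:s, 3:s, 5:s, 6:q1, 8:q2, 9:q3, 12:dot, 14:dot, 18:dot, 19:dot, 20:dot
edges: (1,6,i); (5,8,i); (5,9,i); (6,2,o); (6,3,o); (8,3,o); (9,3,o); (12,3,hold); (14,5,hold); (18,2,hold); (19,1,hold); (20,3,hold)


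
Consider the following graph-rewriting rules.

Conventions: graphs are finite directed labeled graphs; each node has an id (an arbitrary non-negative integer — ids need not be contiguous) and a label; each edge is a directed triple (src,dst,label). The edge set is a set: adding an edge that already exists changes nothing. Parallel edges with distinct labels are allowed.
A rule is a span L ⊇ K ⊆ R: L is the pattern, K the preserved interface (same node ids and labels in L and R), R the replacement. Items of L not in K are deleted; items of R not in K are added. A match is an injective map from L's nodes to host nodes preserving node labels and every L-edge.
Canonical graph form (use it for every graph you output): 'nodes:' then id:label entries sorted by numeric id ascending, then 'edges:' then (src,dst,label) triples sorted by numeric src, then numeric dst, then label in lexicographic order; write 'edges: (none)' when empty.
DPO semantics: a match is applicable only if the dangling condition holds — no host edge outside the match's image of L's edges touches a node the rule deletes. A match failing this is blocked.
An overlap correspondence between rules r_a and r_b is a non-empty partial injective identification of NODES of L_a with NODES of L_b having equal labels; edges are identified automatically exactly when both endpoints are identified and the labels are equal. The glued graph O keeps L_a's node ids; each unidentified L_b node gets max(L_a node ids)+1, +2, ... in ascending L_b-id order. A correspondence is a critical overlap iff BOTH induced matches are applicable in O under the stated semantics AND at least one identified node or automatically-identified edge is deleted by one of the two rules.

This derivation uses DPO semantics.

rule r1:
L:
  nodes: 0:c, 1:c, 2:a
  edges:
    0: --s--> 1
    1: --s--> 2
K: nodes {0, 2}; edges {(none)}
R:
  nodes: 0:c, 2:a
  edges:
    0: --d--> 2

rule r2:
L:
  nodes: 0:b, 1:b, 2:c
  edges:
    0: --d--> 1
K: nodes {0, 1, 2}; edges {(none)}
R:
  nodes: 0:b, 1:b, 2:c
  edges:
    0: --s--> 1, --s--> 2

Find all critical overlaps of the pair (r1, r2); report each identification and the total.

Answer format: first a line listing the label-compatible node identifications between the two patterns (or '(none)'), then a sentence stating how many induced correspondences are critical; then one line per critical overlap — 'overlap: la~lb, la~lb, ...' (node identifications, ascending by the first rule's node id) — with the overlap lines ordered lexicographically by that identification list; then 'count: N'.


label-compatible node identifications between L(r1) and L(r2): 0~2, 1~2
1 of the induced correspondences is a critical overlap of r1 and r2.
overlap: 1~2
count: 1


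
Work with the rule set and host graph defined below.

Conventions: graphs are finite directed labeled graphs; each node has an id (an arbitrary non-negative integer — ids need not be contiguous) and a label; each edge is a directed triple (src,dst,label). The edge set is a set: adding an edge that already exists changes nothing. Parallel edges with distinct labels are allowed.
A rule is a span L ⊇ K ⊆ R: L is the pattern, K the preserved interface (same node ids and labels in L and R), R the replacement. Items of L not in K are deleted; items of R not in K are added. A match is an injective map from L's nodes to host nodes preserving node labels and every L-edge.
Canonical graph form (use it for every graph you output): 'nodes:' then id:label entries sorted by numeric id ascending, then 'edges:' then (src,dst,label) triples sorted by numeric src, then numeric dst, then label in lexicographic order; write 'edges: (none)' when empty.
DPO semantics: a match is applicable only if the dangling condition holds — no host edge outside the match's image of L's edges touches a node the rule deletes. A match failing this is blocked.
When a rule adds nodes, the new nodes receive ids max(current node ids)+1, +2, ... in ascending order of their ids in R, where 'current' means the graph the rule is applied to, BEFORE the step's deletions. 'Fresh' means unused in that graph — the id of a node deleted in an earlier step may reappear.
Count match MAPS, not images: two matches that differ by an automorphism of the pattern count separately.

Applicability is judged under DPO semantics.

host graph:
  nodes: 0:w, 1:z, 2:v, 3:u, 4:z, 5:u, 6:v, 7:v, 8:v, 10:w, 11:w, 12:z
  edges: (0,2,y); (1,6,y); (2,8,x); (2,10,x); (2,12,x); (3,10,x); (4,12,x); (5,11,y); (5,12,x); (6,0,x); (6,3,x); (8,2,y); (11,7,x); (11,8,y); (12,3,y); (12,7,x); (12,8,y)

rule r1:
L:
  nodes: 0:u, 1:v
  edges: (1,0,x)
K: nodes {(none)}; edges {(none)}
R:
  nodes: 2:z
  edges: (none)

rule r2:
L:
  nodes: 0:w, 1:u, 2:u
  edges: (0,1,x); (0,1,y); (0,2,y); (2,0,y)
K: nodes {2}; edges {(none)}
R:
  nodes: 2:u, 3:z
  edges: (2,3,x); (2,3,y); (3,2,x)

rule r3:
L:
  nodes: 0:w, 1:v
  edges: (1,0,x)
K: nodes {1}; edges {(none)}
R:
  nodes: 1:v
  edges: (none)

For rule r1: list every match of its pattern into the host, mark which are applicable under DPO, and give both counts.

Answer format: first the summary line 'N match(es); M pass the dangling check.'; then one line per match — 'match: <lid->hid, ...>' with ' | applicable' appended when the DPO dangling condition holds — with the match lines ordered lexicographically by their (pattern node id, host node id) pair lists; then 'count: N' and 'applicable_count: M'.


1 match(es); 0 pass the dangling check.
match: 0->3, 1->6
count: 1
applicable_count: 0


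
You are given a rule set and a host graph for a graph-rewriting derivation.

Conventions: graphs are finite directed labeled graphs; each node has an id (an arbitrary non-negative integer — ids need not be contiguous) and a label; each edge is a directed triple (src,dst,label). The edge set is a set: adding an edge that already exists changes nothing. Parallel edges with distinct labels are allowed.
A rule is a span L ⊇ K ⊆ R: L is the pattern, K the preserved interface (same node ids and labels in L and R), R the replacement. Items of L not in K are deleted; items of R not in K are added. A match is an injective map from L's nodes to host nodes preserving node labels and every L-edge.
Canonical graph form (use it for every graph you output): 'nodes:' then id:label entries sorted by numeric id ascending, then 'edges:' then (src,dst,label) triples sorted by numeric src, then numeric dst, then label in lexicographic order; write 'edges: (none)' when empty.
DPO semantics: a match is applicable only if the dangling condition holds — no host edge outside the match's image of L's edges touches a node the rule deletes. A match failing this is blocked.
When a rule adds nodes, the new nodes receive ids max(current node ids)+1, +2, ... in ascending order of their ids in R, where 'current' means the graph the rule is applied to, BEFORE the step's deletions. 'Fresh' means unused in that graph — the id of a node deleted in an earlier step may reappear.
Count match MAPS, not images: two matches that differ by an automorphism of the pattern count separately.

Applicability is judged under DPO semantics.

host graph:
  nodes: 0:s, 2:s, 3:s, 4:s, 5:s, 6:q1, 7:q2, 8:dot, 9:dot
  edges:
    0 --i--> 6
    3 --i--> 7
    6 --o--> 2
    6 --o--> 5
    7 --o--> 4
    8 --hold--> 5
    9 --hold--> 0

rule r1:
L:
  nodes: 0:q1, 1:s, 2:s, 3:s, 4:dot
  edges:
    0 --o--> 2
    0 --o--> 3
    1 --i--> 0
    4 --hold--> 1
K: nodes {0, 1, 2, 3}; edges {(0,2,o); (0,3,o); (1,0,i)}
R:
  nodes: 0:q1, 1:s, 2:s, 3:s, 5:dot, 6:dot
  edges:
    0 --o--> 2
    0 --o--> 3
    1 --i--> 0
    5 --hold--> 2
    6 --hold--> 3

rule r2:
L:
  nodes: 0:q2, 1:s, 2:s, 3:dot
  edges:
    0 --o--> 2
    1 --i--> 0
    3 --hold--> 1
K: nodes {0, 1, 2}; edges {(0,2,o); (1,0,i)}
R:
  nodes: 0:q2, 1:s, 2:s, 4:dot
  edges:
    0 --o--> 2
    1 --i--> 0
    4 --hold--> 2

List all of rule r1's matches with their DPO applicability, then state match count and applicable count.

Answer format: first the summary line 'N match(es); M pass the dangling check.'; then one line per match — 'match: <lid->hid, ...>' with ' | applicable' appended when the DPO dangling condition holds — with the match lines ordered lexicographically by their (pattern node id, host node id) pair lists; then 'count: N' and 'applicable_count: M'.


2 match(es); 2 pass the dangling check.
match: 0->6, 1->0, 2->2, 3->5, 4->9 | applicable
match: 0->6, 1->0, 2->5, 3->2, 4->9 | applicable
count: 2
applicable_count: 2


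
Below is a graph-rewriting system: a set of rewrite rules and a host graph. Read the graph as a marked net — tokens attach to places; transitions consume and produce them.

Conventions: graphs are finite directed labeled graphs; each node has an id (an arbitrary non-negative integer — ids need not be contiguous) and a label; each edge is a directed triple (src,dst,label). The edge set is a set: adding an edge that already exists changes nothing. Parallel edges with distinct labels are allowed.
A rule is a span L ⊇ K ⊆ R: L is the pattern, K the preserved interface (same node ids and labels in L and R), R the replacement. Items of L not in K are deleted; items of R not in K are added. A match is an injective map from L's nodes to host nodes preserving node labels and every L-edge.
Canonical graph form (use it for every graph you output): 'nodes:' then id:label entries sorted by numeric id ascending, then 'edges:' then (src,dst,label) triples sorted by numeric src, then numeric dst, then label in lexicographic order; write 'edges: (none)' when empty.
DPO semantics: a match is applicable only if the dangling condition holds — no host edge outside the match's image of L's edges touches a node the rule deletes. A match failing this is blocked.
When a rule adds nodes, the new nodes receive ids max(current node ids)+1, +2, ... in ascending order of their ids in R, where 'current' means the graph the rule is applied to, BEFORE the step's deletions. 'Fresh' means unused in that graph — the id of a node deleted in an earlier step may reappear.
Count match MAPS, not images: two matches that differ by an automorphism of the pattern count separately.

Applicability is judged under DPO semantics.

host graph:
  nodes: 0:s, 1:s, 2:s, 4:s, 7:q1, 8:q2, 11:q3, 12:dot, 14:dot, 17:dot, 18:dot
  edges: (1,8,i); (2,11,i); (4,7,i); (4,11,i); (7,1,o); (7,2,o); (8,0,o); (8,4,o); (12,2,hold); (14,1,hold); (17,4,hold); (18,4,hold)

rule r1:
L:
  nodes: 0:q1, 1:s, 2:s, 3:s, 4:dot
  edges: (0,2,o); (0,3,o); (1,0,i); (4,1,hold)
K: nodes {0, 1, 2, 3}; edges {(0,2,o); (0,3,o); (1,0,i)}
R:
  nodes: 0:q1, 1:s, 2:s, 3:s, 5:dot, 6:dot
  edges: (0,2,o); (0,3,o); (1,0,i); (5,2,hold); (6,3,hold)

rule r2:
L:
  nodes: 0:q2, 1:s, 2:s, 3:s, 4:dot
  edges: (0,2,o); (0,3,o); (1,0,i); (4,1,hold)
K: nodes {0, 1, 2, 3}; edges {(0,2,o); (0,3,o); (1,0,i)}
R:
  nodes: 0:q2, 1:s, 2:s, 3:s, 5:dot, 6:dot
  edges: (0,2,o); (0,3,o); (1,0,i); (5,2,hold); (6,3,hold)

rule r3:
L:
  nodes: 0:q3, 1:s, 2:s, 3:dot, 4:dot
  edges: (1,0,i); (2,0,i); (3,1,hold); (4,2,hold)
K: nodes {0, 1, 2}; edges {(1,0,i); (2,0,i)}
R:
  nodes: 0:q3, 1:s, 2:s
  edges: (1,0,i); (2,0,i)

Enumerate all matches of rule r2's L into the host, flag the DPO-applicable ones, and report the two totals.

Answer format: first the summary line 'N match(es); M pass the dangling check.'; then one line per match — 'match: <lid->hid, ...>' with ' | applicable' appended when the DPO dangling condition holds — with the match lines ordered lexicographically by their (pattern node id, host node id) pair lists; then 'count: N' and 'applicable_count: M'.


2 match(es); 2 pass the dangling check.
match: 0->8, 1->1, 2->0, 3->4, 4->14 | applicable
match: 0->8, 1->1, 2->4, 3->0, 4->14 | applicable
count: 2
applicable_count: 2


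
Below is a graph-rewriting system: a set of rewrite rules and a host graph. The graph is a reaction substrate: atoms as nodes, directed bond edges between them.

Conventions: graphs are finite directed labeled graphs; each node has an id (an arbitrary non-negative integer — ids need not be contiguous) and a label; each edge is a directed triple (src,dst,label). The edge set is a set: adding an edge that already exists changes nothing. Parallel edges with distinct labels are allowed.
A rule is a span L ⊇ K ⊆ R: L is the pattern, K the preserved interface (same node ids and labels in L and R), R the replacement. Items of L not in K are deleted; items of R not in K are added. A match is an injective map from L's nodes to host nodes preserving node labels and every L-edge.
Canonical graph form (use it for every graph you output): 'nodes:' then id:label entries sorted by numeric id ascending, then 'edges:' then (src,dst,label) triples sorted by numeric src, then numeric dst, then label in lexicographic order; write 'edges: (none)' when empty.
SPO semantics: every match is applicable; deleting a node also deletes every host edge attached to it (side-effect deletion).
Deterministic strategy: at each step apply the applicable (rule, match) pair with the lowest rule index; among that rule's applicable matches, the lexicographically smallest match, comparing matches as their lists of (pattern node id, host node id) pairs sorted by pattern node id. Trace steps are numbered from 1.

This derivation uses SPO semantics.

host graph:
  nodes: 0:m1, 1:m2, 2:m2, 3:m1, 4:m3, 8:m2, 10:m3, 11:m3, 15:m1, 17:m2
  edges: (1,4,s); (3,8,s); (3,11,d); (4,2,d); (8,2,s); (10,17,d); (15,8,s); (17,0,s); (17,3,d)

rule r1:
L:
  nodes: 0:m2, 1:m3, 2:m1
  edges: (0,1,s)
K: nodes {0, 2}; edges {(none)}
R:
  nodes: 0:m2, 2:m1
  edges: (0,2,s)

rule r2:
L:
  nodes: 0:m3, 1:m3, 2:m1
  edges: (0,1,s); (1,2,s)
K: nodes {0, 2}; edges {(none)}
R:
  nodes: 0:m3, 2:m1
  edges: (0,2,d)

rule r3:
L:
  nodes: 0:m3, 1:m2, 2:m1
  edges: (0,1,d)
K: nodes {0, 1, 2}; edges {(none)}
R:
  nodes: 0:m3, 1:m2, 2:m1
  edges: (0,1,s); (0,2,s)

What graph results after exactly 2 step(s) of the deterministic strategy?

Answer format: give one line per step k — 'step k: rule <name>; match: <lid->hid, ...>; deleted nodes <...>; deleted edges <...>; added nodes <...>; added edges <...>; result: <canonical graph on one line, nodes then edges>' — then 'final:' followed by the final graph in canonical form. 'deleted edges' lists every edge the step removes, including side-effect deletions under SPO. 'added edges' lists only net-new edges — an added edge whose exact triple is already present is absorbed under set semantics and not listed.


step 1: rule r1; match: 0->1, 1->4, 2->0; deleted nodes 4; deleted edges (1,4,s); (4,2,d); added nodes (none); added edges (1,0,s); result: nodes: 0:m1, 1:m2, 2:m2, 3:m1, 8:m2, 10:m3, 11:m3, 15:m1, 17:m2 edges: (1,0,s); (3,8,s); (3,11,d); (8,2,s); (10,17,d); (15,8,s); (17,0,s); (17,3,d)
step 2: rule r3; match: 0->10, 1->17, 2->0; deleted nodes (none); deleted edges (10,17,d); added nodes (none); added edges (10,0,s); (10,17,s); result: nodes: 0:m1, 1:m2, 2:m2, 3:m1, 8:m2, 10:m3, 11:m3, 15:m1, 17:m2 edges: (1,0,s); (3,8,s); (3,11,d); (8,2,s); (10,0,s); (10,17,s); (15,8,s); (17,0,s); (17,3,d)
final:
nodes: 0:m1, 1:m2, 2:m2, 3:m1, 8:m2, 10:m3, 11:m3, 15:m1, 17:m2
edges: (1,0,s); (3,8,s); (3,11,d); (8,2,s); (10,0,s); (10,17,s); (15,8,s); (17,0,s); (17,3,d)


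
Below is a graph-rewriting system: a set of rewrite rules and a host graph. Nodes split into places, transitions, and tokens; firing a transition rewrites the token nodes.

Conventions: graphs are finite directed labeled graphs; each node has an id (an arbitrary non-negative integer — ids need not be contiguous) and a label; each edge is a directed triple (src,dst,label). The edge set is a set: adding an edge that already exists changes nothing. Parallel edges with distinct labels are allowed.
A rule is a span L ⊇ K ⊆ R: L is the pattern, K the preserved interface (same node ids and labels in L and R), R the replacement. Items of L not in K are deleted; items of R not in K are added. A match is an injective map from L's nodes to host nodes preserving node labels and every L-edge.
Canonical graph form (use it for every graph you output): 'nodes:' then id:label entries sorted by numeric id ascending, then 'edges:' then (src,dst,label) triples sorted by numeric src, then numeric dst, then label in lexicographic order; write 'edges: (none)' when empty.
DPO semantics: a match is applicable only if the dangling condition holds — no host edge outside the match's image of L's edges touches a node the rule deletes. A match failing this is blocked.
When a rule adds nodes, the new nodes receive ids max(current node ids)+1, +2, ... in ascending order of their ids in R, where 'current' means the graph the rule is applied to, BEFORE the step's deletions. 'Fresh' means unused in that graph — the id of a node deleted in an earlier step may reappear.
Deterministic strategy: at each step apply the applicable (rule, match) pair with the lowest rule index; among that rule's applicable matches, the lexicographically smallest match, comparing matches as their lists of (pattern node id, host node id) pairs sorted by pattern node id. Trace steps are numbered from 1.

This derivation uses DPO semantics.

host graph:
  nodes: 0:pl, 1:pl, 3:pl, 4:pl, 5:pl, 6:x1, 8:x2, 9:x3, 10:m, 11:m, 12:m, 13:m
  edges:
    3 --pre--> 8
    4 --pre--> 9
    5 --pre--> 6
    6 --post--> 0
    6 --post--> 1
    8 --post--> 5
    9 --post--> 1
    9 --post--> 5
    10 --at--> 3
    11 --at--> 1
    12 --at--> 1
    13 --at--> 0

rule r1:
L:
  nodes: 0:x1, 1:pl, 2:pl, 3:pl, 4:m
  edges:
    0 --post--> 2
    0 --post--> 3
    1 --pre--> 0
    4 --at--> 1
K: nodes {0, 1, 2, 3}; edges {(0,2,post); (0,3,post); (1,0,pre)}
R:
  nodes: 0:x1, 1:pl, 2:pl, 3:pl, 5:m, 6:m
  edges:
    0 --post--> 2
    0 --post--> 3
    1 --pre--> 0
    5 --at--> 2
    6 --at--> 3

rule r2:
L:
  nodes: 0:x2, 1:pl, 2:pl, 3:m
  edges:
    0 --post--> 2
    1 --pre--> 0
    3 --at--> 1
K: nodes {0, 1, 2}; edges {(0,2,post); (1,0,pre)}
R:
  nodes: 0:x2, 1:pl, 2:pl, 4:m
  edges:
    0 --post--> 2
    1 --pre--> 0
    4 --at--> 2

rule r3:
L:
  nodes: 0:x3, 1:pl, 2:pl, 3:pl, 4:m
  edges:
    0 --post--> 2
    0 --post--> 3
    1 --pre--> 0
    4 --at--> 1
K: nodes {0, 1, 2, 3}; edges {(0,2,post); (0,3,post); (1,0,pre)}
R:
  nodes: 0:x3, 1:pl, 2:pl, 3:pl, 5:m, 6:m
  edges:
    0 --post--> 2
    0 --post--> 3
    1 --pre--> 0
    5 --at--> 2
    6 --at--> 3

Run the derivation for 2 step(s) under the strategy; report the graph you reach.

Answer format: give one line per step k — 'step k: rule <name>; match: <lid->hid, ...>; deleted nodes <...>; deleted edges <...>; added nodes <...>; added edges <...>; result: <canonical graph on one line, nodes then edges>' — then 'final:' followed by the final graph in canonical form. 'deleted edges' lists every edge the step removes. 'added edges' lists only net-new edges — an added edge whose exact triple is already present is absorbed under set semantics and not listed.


step 1: rule r2; match: 0->8, 1->3, 2->5, 3->10; deleted nodes 10; deleted edges (10,3,at); added nodes 14; added edges (14,5,at); result: nodes: 0:pl, 1:pl, 3:pl, 4:pl, 5:pl, 6:x1, 8:x2, 9:x3, 11:m, 12:m, 13:m, 14:m edges: (3,8,pre); (4,9,pre); (5,6,pre); (6,0,post); (6,1,post); (8,5,post); (9,1,post); (9,5,post); (11,1,at); (12,1,at); (13,0,at); (14,5,at)
step 2: rule r1; match: 0->6, 1->5, 2->0, 3->1, 4->14; deleted nodes 14; deleted edges (14,5,at); added nodes 15, 16; added edges (15,0,at); (16,1,at); result: nodes: 0:pl, 1:pl, 3:pl, 4:pl, 5:pl, 6:x1, 8:x2, 9:x3, 11:m, 12:m, 13:m, 15:m, 16:m edges: (3,8,pre); (4,9,pre); (5,6,pre); (6,0,post); (6,1,post); (8,5,post); (9,1,post); (9,5,post); (11,1,at); (12,1,at); (13,0,at); (15,0,at); (16,1,at)
final:
nodes: 0:pl, 1:pl, 3:pl, 4:pl, 5:pl, 6:x1, 8:x2, 9:x3, 11:m, 12:m, 13:m, 15:m, 16:m
edges: (3,8,pre); (4,9,pre); (5,6,pre); (6,0,post); (6,1,post); (8,5,post); (9,1,post); (9,5,post); (11,1,at); (12,1,at); (13,0,at); (15,0,at); (16,1,at)
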